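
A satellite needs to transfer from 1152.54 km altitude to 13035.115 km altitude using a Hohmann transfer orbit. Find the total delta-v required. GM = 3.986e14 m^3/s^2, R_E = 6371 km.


r1 = 7523.5400 km = 7.52354e+06 m
r2 = 19406.1150 km = 1.9406115e+07 m
dv1 = sqrt(mu/r1)*(sqrt(2*r2/(r1+r2)) - 1) = 1459.5274 m/s
dv2 = sqrt(mu/r2)*(1 - sqrt(2*r1/(r1+r2))) = 1144.3586 m/s
total dv = |dv1| + |dv2| = 1459.5274 + 1144.3586 = 2603.8860 m/s = 2.6039 km/s

2.6039 km/s


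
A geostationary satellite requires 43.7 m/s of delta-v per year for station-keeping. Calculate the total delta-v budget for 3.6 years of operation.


dV = rate * years = 43.7 * 3.6
dV = 157.3200 m/s

157.3200 m/s


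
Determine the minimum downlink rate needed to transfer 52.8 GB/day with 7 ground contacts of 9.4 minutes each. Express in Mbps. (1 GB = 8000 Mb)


total contact time = 7 * 9.4 * 60 = 3948.0000 s
data = 52.8 GB = 422400.0000 Mb
rate = 422400.0000 / 3948.0000 = 106.9909 Mbps

106.9909 Mbps


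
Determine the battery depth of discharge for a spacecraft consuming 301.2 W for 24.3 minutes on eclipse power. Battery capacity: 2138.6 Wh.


E_used = P * t / 60 = 301.2 * 24.3 / 60 = 121.9860 Wh
DOD = E_used / E_total * 100 = 121.9860 / 2138.6 * 100
DOD = 5.7040 %

5.7040 %


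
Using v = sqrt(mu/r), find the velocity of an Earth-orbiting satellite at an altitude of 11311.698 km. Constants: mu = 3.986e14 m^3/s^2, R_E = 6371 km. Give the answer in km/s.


r = R_E + alt = 6371.0 + 11311.698 = 17682.6980 km = 1.7682698e+07 m
v = sqrt(mu/r) = sqrt(3.986e14 / 1.7682698e+07) = 4747.8215 m/s = 4.7478 km/s

4.7478 km/s


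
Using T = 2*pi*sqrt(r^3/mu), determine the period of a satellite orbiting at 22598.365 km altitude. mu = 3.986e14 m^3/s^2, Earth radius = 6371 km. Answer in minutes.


r = 28969.3650 km = 2.8969365e+07 m
T = 2*pi*sqrt(r^3/mu) = 2*pi*sqrt(2.431179e+22 / 3.986e14)
T = 49070.4098 s = 817.8402 min

817.8402 minutes


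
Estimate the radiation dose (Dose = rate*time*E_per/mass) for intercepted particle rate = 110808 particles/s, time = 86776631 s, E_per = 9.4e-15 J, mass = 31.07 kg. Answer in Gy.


Total energy deposited = rate * time * E_per
  = 110808 * 86776631 * 9.4e-15 = 0.09038612 J
Dose = E_total / mass = 0.09038612 / 31.07
Dose = 0.002909112 Gy

0.0029 Gy


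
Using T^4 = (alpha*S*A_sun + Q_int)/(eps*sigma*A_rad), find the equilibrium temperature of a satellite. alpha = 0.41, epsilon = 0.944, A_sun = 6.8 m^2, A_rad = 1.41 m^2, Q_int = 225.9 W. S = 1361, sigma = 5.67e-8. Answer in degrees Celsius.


Numerator = alpha*S*A_sun + Q_int = 0.41*1361*6.8 + 225.9 = 4020.3680 W
Denominator = eps*sigma*A_rad = 0.944*5.67e-8*1.41 = 7.5469968e-08 W/K^4
T^4 = 5.3271097e+10 K^4
T = 480.4220 K = 207.2720 C

207.2720 degrees Celsius


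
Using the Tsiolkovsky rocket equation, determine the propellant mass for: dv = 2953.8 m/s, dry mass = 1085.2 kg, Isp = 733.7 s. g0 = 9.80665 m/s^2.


ve = Isp * g0 = 733.7 * 9.80665 = 7195.139105 m/s
mass ratio = exp(dv/ve) = exp(2953.8/7195.139105) = 1.50761232
m_prop = m_dry * (mr - 1) = 1085.2 * (1.50761232 - 1)
m_prop = 550.8609 kg

550.8609 kg


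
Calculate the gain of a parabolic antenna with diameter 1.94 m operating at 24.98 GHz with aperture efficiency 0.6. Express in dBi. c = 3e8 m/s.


lambda = c/f = 3e8 / 2.498e+10 = 0.01200961 m
G = eta*(pi*D/lambda)^2 = 0.6*(pi*1.94/0.01200961)^2
G = 154524.3104 (linear)
G = 10*log10(154524.3104) = 51.8900 dBi

51.8900 dBi


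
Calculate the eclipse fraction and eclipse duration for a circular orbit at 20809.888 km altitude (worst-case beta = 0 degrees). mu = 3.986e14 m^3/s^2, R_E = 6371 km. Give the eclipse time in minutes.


r = 27180.8880 km
T = 743.2851 min
Eclipse fraction = arcsin(R_E/r)/pi = arcsin(6371.0000/27180.8880)/pi
= arcsin(0.2343926)/pi = 0.07531013
Eclipse duration = 0.07531013 * 743.2851 = 55.9769 min

55.9769 minutes


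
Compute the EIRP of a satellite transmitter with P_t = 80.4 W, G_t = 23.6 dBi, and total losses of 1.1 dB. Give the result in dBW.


Pt = 80.4 W = 19.0526 dBW
EIRP = Pt_dBW + Gt - losses = 19.0526 + 23.6 - 1.1 = 41.5526 dBW

41.5526 dBW


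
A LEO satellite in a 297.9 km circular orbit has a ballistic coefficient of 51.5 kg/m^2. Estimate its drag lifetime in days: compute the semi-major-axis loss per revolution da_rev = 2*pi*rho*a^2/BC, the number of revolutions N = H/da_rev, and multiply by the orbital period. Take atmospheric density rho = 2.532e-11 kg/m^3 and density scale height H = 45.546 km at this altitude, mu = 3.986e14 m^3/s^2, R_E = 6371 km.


a = R_E + alt = 6668.9000 km = 6.6689e+06 m
da_rev = 2*pi*rho*a^2/BC = 2*pi*2.532e-11*(6.6689e+06)^2/51.5 = 137.386719 m per revolution
N = H/da_rev = 45546.0000 m / 137.386719 m = 331.5168 revolutions
P = 2*pi*sqrt(a^3/mu) = 5419.9157 s
lifetime = N*P = 331.5168 * 5419.9157 = 1.7967929e+06 s = 20.7962 days

20.7962 days


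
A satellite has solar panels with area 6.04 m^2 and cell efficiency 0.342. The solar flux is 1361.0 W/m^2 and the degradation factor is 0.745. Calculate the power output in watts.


P = area * eta * S * degradation
P = 6.04 * 0.342 * 1361.0 * 0.745
P = 2094.4859 W

2094.4859 W


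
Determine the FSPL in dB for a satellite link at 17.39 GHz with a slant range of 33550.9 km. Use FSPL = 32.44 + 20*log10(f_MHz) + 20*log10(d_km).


f = 17.39 GHz = 17390.0000 MHz
d = 33550.9 km
FSPL = 32.44 + 20*log10(17390.0000) + 20*log10(33550.9)
FSPL = 32.44 + 84.8060 + 90.5141
FSPL = 207.7601 dB

207.7601 dB


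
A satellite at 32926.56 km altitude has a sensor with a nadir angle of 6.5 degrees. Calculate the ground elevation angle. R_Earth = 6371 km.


r = R_E + alt = 39297.5600 km
Law of sines in the satellite / Earth-center / ground-point triangle:
  sin(nadir)/R_E = sin(90 + el)/r  =>  cos(el) = (r/R_E)*sin(nadir)
cos(el) = (39297.5600 / 6371.0000) * sin(6.5 deg) = 0.6982593
el = arccos(0.6982593) = 45.7125 deg
(Earth-central angle = 90 - nadir - el = 37.7875 deg)

45.7125 degrees


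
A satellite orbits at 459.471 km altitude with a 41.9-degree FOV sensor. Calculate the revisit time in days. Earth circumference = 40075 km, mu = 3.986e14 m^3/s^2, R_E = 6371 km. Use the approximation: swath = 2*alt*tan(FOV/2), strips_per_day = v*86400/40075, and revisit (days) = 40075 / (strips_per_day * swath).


swath = 2*459.471*tan(0.3656465) = 351.8290 km
v = sqrt(mu/r) = 7639.1198 m/s = 7.6391 km/s
strips/day = v*86400/40075 = 7.6391*86400/40075 = 16.4696
coverage/day = strips * swath = 16.4696 * 351.8290 = 5794.4893 km
revisit = 40075 / 5794.4893 = 6.9161 days

6.9161 days


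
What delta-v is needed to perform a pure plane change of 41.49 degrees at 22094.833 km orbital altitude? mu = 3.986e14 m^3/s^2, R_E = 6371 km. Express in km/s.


r = 28465.8330 km = 2.8465833e+07 m
V = sqrt(mu/r) = 3742.0251 m/s
di = 41.49 deg = 0.7241371 rad
dV = 2*V*sin(di/2) = 2*3742.0251*sin(0.3620686)
dV = 2650.9212 m/s = 2.6509 km/s

2.6509 km/s


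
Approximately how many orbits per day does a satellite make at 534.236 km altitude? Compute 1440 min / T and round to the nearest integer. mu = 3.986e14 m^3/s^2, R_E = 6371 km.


r = 6.905236e+06 m
T = 2*pi*sqrt(r^3/mu) = 5710.5641 s = 95.1761 min
revs/day = 1440 / 95.1761 = 15.1299
Rounded: 15 revolutions per day

15 revolutions per day


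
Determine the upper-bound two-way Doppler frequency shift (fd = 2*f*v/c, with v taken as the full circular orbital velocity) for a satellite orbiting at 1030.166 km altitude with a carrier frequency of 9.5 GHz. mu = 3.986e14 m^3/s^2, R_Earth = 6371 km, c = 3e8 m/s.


r = 7.401166e+06 m
v = sqrt(mu/r) = 7338.6905 m/s (worst-case radial velocity)
f = 9.5 GHz = 9.5e+09 Hz
fd = 2*f*v/c = 2*9.5e+09*7338.6905/3.0e+08
fd = 464783.7342 Hz

464783.7342 Hz


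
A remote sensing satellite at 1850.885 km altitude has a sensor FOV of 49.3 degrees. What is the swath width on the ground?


FOV = 49.3 deg = 0.8604473 rad
swath = 2 * alt * tan(FOV/2) = 2 * 1850.885 * tan(0.4302237)
swath = 2 * 1850.885 * 0.4588918
swath = 1698.7117 km

1698.7117 km


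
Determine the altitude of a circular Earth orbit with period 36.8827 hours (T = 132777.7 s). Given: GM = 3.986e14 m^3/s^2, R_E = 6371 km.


T = 132777.7 s
r = (mu*T^2/(4*pi^2))^(1/3) = (3.986e14 * 132777.7^2 / (4*pi^2))^(1/3)
r = 5.6252602e+07 m = 56252.6017 km
alt = r - R_E = 56252.6017 - 6371 = 49881.6017 km

49881.6017 km


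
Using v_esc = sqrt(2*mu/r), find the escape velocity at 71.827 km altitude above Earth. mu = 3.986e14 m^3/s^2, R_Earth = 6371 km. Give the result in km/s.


r = 6371.0 + 71.827 = 6442.8270 km = 6.442827e+06 m
v_esc = sqrt(2*mu/r) = sqrt(2*3.986e14 / 6.442827e+06)
v_esc = 11123.6012 m/s = 11.1236 km/s

11.1236 km/s


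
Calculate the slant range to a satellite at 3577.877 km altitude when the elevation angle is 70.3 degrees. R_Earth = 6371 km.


h = 3577.877 km, el = 70.3 deg
d = -R_E*sin(el) + sqrt((R_E*sin(el))^2 + 2*R_E*h + h^2)
d = -6371.0000*sin(1.2270) + sqrt((6371.0000*0.9414705)^2 + 2*6371.0000*3577.877 + 3577.877^2)
d = 3716.2013 km

3716.2013 km


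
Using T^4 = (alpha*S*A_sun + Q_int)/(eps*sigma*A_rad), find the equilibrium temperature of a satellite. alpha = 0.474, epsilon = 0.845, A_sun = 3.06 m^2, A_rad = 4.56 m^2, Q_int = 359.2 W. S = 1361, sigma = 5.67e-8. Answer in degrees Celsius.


Numerator = alpha*S*A_sun + Q_int = 0.474*1361*3.06 + 359.2 = 2333.2488 W
Denominator = eps*sigma*A_rad = 0.845*5.67e-8*4.56 = 2.1847644e-07 W/K^4
T^4 = 1.0679636e+10 K^4
T = 321.4690 K = 48.3190 C

48.3190 degrees Celsius


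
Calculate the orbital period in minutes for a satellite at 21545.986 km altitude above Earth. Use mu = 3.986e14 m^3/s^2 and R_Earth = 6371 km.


r = 27916.9860 km = 2.7916986e+07 m
T = 2*pi*sqrt(r^3/mu) = 2*pi*sqrt(2.1757329e+22 / 3.986e14)
T = 46420.9490 s = 773.6825 min

773.6825 minutes


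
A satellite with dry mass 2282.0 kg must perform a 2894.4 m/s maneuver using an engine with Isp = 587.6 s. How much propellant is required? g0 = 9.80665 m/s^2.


ve = Isp * g0 = 587.6 * 9.80665 = 5762.387540 m/s
mass ratio = exp(dv/ve) = exp(2894.4/5762.387540) = 1.65250414
m_prop = m_dry * (mr - 1) = 2282.0 * (1.65250414 - 1)
m_prop = 1489.0144 kg

1489.0144 kg


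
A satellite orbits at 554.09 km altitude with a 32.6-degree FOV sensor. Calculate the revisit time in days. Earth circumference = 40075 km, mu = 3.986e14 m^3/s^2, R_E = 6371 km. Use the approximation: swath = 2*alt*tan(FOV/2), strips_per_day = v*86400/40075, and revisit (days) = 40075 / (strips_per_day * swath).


swath = 2*554.09*tan(0.2844887) = 324.0545 km
v = sqrt(mu/r) = 7586.7528 m/s = 7.5868 km/s
strips/day = v*86400/40075 = 7.5868*86400/40075 = 16.3567
coverage/day = strips * swath = 16.3567 * 324.0545 = 5300.4680 km
revisit = 40075 / 5300.4680 = 7.5607 days

7.5607 days


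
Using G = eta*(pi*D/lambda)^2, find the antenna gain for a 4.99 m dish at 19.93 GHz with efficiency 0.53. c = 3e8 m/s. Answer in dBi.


lambda = c/f = 3e8 / 1.993e+10 = 0.01505268 m
G = eta*(pi*D/lambda)^2 = 0.53*(pi*4.99/0.01505268)^2
G = 574842.4004 (linear)
G = 10*log10(574842.4004) = 57.5955 dBi

57.5955 dBi


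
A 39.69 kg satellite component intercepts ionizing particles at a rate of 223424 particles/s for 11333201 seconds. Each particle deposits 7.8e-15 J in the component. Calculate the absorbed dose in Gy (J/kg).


Total energy deposited = rate * time * E_per
  = 223424 * 11333201 * 7.8e-15 = 0.01975045 J
Dose = E_total / mass = 0.01975045 / 39.69
Dose = 4.9761781e-04 Gy

4.9762e-04 Gy


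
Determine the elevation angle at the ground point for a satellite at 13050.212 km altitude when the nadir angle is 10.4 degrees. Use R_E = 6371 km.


r = R_E + alt = 19421.2120 km
Law of sines in the satellite / Earth-center / ground-point triangle:
  sin(nadir)/R_E = sin(90 + el)/r  =>  cos(el) = (r/R_E)*sin(nadir)
cos(el) = (19421.2120 / 6371.0000) * sin(10.4 deg) = 0.5502905
el = arccos(0.5502905) = 56.6131 deg
(Earth-central angle = 90 - nadir - el = 22.9869 deg)

56.6131 degrees


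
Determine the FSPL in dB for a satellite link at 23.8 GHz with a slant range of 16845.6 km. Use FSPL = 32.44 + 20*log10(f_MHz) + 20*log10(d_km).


f = 23.8 GHz = 23800.0000 MHz
d = 16845.6 km
FSPL = 32.44 + 20*log10(23800.0000) + 20*log10(16845.6)
FSPL = 32.44 + 87.5315 + 84.5297
FSPL = 204.5013 dB

204.5013 dB


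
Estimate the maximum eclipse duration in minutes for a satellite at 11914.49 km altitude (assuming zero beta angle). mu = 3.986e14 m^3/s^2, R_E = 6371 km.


r = 18285.4900 km
T = 410.1284 min
Eclipse fraction = arcsin(R_E/r)/pi = arcsin(6371.0000/18285.4900)/pi
= arcsin(0.3484183)/pi = 0.1132811
Eclipse duration = 0.1132811 * 410.1284 = 46.4598 min

46.4598 minutes


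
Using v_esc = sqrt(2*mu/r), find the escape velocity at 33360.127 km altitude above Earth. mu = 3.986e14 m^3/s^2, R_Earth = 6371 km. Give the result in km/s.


r = 6371.0 + 33360.127 = 39731.1270 km = 3.9731127e+07 m
v_esc = sqrt(2*mu/r) = sqrt(2*3.986e14 / 3.9731127e+07)
v_esc = 4479.3831 m/s = 4.4794 km/s

4.4794 km/s


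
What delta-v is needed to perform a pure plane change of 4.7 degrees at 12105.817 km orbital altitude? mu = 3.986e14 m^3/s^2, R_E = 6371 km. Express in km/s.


r = 18476.8170 km = 1.8476817e+07 m
V = sqrt(mu/r) = 4644.6722 m/s
di = 4.7 deg = 0.08203047 rad
dV = 2*V*sin(di/2) = 2*4644.6722*sin(0.04101524)
dV = 380.8979 m/s = 0.3808979 km/s

0.3809 km/s


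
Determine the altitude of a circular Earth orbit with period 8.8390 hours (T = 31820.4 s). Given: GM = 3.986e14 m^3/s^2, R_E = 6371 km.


T = 31820.4 s
r = (mu*T^2/(4*pi^2))^(1/3) = (3.986e14 * 31820.4^2 / (4*pi^2))^(1/3)
r = 2.1703492e+07 m = 21703.4917 km
alt = r - R_E = 21703.4917 - 6371 = 15332.4917 km

15332.4917 km


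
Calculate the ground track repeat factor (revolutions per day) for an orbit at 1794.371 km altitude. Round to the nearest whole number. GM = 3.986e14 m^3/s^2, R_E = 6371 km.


r = 8.165371e+06 m
T = 2*pi*sqrt(r^3/mu) = 7343.0266 s = 122.3838 min
revs/day = 1440 / 122.3838 = 11.7663
Rounded: 12 revolutions per day

12 revolutions per day


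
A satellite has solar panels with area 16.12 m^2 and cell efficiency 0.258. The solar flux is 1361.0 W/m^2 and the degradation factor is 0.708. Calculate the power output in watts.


P = area * eta * S * degradation
P = 16.12 * 0.258 * 1361.0 * 0.708
P = 4007.5239 W

4007.5239 W


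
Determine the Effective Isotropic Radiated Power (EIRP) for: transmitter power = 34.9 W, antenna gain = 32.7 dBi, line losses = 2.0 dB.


Pt = 34.9 W = 15.4283 dBW
EIRP = Pt_dBW + Gt - losses = 15.4283 + 32.7 - 2.0 = 46.1283 dBW

46.1283 dBW


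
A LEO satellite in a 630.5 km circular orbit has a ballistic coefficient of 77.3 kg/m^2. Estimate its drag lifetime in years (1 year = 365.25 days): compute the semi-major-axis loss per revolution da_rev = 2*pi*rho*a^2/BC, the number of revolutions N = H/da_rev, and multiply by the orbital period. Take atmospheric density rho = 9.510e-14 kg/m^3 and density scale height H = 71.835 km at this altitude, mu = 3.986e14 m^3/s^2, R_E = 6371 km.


a = R_E + alt = 7001.5000 km = 7.0015e+06 m
da_rev = 2*pi*rho*a^2/BC = 2*pi*9.510e-14*(7.0015e+06)^2/77.3 = 0.378933567 m per revolution
N = H/da_rev = 71835.0000 m / 0.378933567 m = 189571.4878 revolutions
P = 2*pi*sqrt(a^3/mu) = 5830.3934 s
lifetime = N*P = 189571.4878 * 5830.3934 = 1.1052764e+09 s = 12792.5504 days
years = 12792.5504 / 365.25 = 35.0241 years

35.0241 years


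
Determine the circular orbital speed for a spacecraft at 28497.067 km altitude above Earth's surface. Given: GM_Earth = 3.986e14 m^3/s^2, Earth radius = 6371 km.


r = R_E + alt = 6371.0 + 28497.067 = 34868.0670 km = 3.4868067e+07 m
v = sqrt(mu/r) = sqrt(3.986e14 / 3.4868067e+07) = 3381.0743 m/s = 3.3811 km/s

3.3811 km/s


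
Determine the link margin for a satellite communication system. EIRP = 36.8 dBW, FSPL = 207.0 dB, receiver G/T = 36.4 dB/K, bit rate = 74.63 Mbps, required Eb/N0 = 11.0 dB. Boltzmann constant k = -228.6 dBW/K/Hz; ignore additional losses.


C/N0 = EIRP - FSPL + G/T - k = 36.8 - 207.0 + 36.4 - (-228.6)
C/N0 = 94.8000 dB-Hz
R_b = 74.63 Mbps = 7.463e+07 bps -> 10*log10(R_b) = 78.7291 dB-Hz
Eb/N0 = C/N0 - 10*log10(R_b) = 94.8000 - 78.7291 = 16.0709 dB
Margin = Eb/N0 - Eb/N0_req = 16.0709 - 11.0 = 5.0709 dB (link closes)

5.0709 dB


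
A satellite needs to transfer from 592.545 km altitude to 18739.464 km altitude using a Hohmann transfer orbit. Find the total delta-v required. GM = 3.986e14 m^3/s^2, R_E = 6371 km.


r1 = 6963.5450 km = 6.963545e+06 m
r2 = 25110.4640 km = 2.5110464e+07 m
dv1 = sqrt(mu/r1)*(sqrt(2*r2/(r1+r2)) - 1) = 1901.3731 m/s
dv2 = sqrt(mu/r2)*(1 - sqrt(2*r1/(r1+r2))) = 1358.8052 m/s
total dv = |dv1| + |dv2| = 1901.3731 + 1358.8052 = 3260.1783 m/s = 3.2602 km/s

3.2602 km/s


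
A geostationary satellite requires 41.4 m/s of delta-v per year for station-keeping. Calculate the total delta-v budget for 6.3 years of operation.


dV = rate * years = 41.4 * 6.3
dV = 260.8200 m/s

260.8200 m/s


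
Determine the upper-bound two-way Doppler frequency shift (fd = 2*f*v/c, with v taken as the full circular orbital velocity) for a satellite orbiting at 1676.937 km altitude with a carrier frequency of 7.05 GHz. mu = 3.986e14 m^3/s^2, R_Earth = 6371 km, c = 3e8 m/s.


r = 8.047937e+06 m
v = sqrt(mu/r) = 7037.6289 m/s (worst-case radial velocity)
f = 7.05 GHz = 7.05e+09 Hz
fd = 2*f*v/c = 2*7.05e+09*7037.6289/3.0e+08
fd = 330768.5589 Hz

330768.5589 Hz


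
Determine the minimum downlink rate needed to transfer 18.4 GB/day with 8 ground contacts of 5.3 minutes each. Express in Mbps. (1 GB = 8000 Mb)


total contact time = 8 * 5.3 * 60 = 2544.0000 s
data = 18.4 GB = 147200.0000 Mb
rate = 147200.0000 / 2544.0000 = 57.8616 Mbps

57.8616 Mbps


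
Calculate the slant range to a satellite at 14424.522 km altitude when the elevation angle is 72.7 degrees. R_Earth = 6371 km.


h = 14424.522 km, el = 72.7 deg
d = -R_E*sin(el) + sqrt((R_E*sin(el))^2 + 2*R_E*h + h^2)
d = -6371.0000*sin(1.2689) + sqrt((6371.0000*0.9547608)^2 + 2*6371.0000*14424.522 + 14424.522^2)
d = 14626.2585 km

14626.2585 km


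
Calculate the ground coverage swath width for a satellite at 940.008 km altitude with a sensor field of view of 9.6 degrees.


FOV = 9.6 deg = 0.1675516 rad
swath = 2 * alt * tan(FOV/2) = 2 * 940.008 * tan(0.0837758)
swath = 2 * 940.008 * 0.08397235
swath = 157.8694 km

157.8694 km


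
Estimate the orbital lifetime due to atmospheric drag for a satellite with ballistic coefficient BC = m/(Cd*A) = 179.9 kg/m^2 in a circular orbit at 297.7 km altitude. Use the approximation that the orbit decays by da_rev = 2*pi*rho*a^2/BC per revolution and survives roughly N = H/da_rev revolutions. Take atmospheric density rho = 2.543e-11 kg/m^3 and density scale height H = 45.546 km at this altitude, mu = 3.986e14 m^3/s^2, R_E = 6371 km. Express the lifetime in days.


a = R_E + alt = 6668.7000 km = 6.6687e+06 m
da_rev = 2*pi*rho*a^2/BC = 2*pi*2.543e-11*(6.6687e+06)^2/179.9 = 39.498211 m per revolution
N = H/da_rev = 45546.0000 m / 39.498211 m = 1153.1155 revolutions
P = 2*pi*sqrt(a^3/mu) = 5419.6719 s
lifetime = N*P = 1153.1155 * 5419.6719 = 6.2495077e+06 s = 72.3323 days

72.3323 days


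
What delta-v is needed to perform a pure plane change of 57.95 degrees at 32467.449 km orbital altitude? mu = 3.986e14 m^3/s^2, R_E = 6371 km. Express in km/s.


r = 38838.4490 km = 3.8838449e+07 m
V = sqrt(mu/r) = 3203.5957 m/s
di = 57.95 deg = 1.0114 rad
dV = 2*V*sin(di/2) = 2*3203.5957*sin(0.5057092)
dV = 3103.8226 m/s = 3.1038 km/s

3.1038 km/s


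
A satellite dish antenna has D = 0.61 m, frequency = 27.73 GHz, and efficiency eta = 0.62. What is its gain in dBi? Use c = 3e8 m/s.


lambda = c/f = 3e8 / 2.773e+10 = 0.01081861 m
G = eta*(pi*D/lambda)^2 = 0.62*(pi*0.61/0.01081861)^2
G = 19453.9742 (linear)
G = 10*log10(19453.9742) = 42.8901 dBi

42.8901 dBi


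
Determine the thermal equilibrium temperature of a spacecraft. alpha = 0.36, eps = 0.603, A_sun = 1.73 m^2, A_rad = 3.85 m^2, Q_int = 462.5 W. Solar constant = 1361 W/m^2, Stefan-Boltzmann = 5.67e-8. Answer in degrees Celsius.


Numerator = alpha*S*A_sun + Q_int = 0.36*1361*1.73 + 462.5 = 1310.1308 W
Denominator = eps*sigma*A_rad = 0.603*5.67e-8*3.85 = 1.3163188e-07 W/K^4
T^4 = 9.9529897e+09 K^4
T = 315.8555 K = 42.7055 C

42.7055 degrees Celsius


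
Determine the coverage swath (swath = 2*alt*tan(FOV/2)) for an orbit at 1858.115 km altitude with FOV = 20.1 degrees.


FOV = 20.1 deg = 0.3508112 rad
swath = 2 * alt * tan(FOV/2) = 2 * 1858.115 * tan(0.1754056)
swath = 2 * 1858.115 * 0.1772269
swath = 658.6160 km

658.6160 km


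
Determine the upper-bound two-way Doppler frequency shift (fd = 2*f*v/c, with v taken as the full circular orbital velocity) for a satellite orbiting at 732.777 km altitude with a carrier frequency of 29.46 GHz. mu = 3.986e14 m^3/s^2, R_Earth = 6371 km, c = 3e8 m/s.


r = 7.103777e+06 m
v = sqrt(mu/r) = 7490.7273 m/s (worst-case radial velocity)
f = 29.46 GHz = 2.946e+10 Hz
fd = 2*f*v/c = 2*2.946e+10*7490.7273/3.0e+08
fd = 1.4711788e+06 Hz

1.4712e+06 Hz


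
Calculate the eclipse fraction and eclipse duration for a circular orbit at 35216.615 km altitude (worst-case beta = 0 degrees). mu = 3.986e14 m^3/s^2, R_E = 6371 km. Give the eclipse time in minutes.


r = 41587.6150 km
T = 1406.7146 min
Eclipse fraction = arcsin(R_E/r)/pi = arcsin(6371.0000/41587.6150)/pi
= arcsin(0.1531946)/pi = 0.04895615
Eclipse duration = 0.04895615 * 1406.7146 = 68.8673 min

68.8673 minutes


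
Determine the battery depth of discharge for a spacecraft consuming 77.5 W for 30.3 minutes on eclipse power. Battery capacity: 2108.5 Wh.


E_used = P * t / 60 = 77.5 * 30.3 / 60 = 39.1375 Wh
DOD = E_used / E_total * 100 = 39.1375 / 2108.5 * 100
DOD = 1.8562 %

1.8562 %


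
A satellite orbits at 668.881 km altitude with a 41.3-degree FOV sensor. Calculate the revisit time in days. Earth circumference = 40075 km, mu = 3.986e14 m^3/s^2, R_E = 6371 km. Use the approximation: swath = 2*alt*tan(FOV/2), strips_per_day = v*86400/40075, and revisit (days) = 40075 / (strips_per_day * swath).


swath = 2*668.881*tan(0.3604105) = 504.1645 km
v = sqrt(mu/r) = 7524.6445 m/s = 7.5246 km/s
strips/day = v*86400/40075 = 7.5246*86400/40075 = 16.2228
coverage/day = strips * swath = 16.2228 * 504.1645 = 8178.9666 km
revisit = 40075 / 8178.9666 = 4.8998 days

4.8998 days


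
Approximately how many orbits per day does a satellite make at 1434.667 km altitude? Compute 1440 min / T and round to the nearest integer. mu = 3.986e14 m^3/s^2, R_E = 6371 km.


r = 7.805667e+06 m
T = 2*pi*sqrt(r^3/mu) = 6863.1936 s = 114.3866 min
revs/day = 1440 / 114.3866 = 12.5889
Rounded: 13 revolutions per day

13 revolutions per day


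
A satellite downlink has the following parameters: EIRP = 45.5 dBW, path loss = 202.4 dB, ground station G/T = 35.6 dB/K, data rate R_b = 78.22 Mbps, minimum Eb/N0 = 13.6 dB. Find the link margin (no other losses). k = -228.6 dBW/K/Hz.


C/N0 = EIRP - FSPL + G/T - k = 45.5 - 202.4 + 35.6 - (-228.6)
C/N0 = 107.3000 dB-Hz
R_b = 78.22 Mbps = 7.822e+07 bps -> 10*log10(R_b) = 78.9332 dB-Hz
Eb/N0 = C/N0 - 10*log10(R_b) = 107.3000 - 78.9332 = 28.3668 dB
Margin = Eb/N0 - Eb/N0_req = 28.3668 - 13.6 = 14.7668 dB (link closes)

14.7668 dB


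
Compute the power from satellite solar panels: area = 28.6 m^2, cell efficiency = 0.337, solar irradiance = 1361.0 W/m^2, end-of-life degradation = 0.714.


P = area * eta * S * degradation
P = 28.6 * 0.337 * 1361.0 * 0.714
P = 9365.9594 W

9365.9594 W


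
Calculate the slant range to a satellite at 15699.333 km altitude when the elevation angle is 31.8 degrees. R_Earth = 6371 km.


h = 15699.333 km, el = 31.8 deg
d = -R_E*sin(el) + sqrt((R_E*sin(el))^2 + 2*R_E*h + h^2)
d = -6371.0000*sin(0.5550147) + sqrt((6371.0000*0.5269558)^2 + 2*6371.0000*15699.333 + 15699.333^2)
d = 18038.5817 km

18038.5817 km


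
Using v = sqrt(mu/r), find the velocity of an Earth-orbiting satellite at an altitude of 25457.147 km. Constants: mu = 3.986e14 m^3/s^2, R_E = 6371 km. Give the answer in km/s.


r = R_E + alt = 6371.0 + 25457.147 = 31828.1470 km = 3.1828147e+07 m
v = sqrt(mu/r) = sqrt(3.986e14 / 3.1828147e+07) = 3538.8566 m/s = 3.5389 km/s

3.5389 km/s


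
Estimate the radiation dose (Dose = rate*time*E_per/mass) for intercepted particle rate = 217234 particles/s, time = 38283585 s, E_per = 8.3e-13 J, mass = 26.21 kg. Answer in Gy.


Total energy deposited = rate * time * E_per
  = 217234 * 38283585 * 8.3e-13 = 6.9027 J
Dose = E_total / mass = 6.9027 / 26.21
Dose = 0.263361 Gy

0.2634 Gy


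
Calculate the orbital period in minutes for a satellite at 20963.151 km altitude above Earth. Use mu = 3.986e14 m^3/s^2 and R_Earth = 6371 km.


r = 27334.1510 km = 2.7334151e+07 m
T = 2*pi*sqrt(r^3/mu) = 2*pi*sqrt(2.042287e+22 / 3.986e14)
T = 44974.8377 s = 749.5806 min

749.5806 minutes


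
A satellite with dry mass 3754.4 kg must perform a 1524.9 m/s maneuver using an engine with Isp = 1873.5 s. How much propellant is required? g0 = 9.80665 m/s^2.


ve = Isp * g0 = 1873.5 * 9.80665 = 18372.758775 m/s
mass ratio = exp(dv/ve) = exp(1524.9/18372.758775) = 1.08653950
m_prop = m_dry * (mr - 1) = 3754.4 * (1.08653950 - 1)
m_prop = 324.9039 kg

324.9039 kg


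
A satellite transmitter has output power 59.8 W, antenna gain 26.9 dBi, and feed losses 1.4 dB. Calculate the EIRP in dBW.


Pt = 59.8 W = 17.7670 dBW
EIRP = Pt_dBW + Gt - losses = 17.7670 + 26.9 - 1.4 = 43.2670 dBW

43.2670 dBW


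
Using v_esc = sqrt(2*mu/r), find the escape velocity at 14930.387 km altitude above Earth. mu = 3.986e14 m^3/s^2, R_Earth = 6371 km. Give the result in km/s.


r = 6371.0 + 14930.387 = 21301.3870 km = 2.1301387e+07 m
v_esc = sqrt(2*mu/r) = sqrt(2*3.986e14 / 2.1301387e+07)
v_esc = 6117.5807 m/s = 6.1176 km/s

6.1176 km/s


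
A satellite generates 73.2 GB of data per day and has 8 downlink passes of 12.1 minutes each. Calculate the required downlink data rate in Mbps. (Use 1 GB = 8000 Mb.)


total contact time = 8 * 12.1 * 60 = 5808.0000 s
data = 73.2 GB = 585600.0000 Mb
rate = 585600.0000 / 5808.0000 = 100.8264 Mbps

100.8264 Mbps


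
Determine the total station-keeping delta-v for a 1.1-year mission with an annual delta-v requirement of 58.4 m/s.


dV = rate * years = 58.4 * 1.1
dV = 64.2400 m/s

64.2400 m/s


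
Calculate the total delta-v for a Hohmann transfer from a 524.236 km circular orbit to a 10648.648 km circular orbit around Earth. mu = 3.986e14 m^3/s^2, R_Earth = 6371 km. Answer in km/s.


r1 = 6895.2360 km = 6.895236e+06 m
r2 = 17019.6480 km = 1.7019648e+07 m
dv1 = sqrt(mu/r1)*(sqrt(2*r2/(r1+r2)) - 1) = 1467.7377 m/s
dv2 = sqrt(mu/r2)*(1 - sqrt(2*r1/(r1+r2))) = 1164.4929 m/s
total dv = |dv1| + |dv2| = 1467.7377 + 1164.4929 = 2632.2306 m/s = 2.6322 km/s

2.6322 km/s


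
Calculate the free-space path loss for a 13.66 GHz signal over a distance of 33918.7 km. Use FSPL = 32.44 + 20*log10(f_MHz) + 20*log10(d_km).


f = 13.66 GHz = 13660.0000 MHz
d = 33918.7 km
FSPL = 32.44 + 20*log10(13660.0000) + 20*log10(33918.7)
FSPL = 32.44 + 82.7090 + 90.6088
FSPL = 205.7578 dB

205.7578 dB


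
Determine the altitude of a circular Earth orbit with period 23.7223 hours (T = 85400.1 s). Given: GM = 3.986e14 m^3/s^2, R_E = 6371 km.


T = 85400.1 s
r = (mu*T^2/(4*pi^2))^(1/3) = (3.986e14 * 85400.1^2 / (4*pi^2))^(1/3)
r = 4.1914547e+07 m = 41914.5465 km
alt = r - R_E = 41914.5465 - 6371 = 35543.5465 km

35543.5465 km


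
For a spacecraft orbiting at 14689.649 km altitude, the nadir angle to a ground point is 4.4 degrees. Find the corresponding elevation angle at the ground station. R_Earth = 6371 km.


r = R_E + alt = 21060.6490 km
Law of sines in the satellite / Earth-center / ground-point triangle:
  sin(nadir)/R_E = sin(90 + el)/r  =>  cos(el) = (r/R_E)*sin(nadir)
cos(el) = (21060.6490 / 6371.0000) * sin(4.4 deg) = 0.2536105
el = arccos(0.2536105) = 75.3087 deg
(Earth-central angle = 90 - nadir - el = 10.2913 deg)

75.3087 degrees


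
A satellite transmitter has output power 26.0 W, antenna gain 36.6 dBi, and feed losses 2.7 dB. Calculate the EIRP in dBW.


Pt = 26.0 W = 14.1497 dBW
EIRP = Pt_dBW + Gt - losses = 14.1497 + 36.6 - 2.7 = 48.0497 dBW

48.0497 dBW


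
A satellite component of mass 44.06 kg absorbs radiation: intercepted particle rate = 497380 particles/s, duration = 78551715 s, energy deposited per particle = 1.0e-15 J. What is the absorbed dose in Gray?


Total energy deposited = rate * time * E_per
  = 497380 * 78551715 * 1.0e-15 = 0.03907005 J
Dose = E_total / mass = 0.03907005 / 44.06
Dose = 8.8674653e-04 Gy

8.8675e-04 Gy


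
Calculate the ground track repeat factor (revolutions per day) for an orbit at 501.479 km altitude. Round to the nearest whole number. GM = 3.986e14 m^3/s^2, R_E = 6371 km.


r = 6.872479e+06 m
T = 2*pi*sqrt(r^3/mu) = 5669.9777 s = 94.4996 min
revs/day = 1440 / 94.4996 = 15.2382
Rounded: 15 revolutions per day

15 revolutions per day


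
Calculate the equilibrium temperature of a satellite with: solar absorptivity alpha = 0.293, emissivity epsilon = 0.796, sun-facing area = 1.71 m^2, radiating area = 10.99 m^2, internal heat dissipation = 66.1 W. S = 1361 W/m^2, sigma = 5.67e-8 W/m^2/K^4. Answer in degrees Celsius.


Numerator = alpha*S*A_sun + Q_int = 0.293*1361*1.71 + 66.1 = 748.0018 W
Denominator = eps*sigma*A_rad = 0.796*5.67e-8*10.99 = 4.9601387e-07 W/K^4
T^4 = 1.508026e+09 K^4
T = 197.0617 K = -76.0883 C

-76.0883 degrees Celsius


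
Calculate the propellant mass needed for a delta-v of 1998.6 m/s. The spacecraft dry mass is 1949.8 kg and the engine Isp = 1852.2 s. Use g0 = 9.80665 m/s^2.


ve = Isp * g0 = 1852.2 * 9.80665 = 18163.877130 m/s
mass ratio = exp(dv/ve) = exp(1998.6/18163.877130) = 1.11631332
m_prop = m_dry * (mr - 1) = 1949.8 * (1.11631332 - 1)
m_prop = 226.7877 kg

226.7877 kg


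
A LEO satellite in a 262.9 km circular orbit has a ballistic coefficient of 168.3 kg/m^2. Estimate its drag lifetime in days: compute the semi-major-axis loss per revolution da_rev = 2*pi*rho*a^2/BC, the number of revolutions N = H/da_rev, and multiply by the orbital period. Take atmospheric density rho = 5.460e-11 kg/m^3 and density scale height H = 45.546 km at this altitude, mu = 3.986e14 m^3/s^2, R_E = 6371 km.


a = R_E + alt = 6633.9000 km = 6.6339e+06 m
da_rev = 2*pi*rho*a^2/BC = 2*pi*5.460e-11*(6.6339e+06)^2/168.3 = 89.706980 m per revolution
N = H/da_rev = 45546.0000 m / 89.706980 m = 507.7197 revolutions
P = 2*pi*sqrt(a^3/mu) = 5377.3042 s
lifetime = N*P = 507.7197 * 5377.3042 = 2.7301632e+06 s = 31.5991 days

31.5991 days


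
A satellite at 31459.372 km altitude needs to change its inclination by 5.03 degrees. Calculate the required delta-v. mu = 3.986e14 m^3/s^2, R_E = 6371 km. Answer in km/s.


r = 37830.3720 km = 3.7830372e+07 m
V = sqrt(mu/r) = 3245.9987 m/s
di = 5.03 deg = 0.08779006 rad
dV = 2*V*sin(di/2) = 2*3245.9987*sin(0.04389503)
dV = 284.8749 m/s = 0.2848749 km/s

0.2849 km/s


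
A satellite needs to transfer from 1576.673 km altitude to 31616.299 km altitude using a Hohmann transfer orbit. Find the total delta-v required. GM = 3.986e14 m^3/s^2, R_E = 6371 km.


r1 = 7947.6730 km = 7.947673e+06 m
r2 = 37987.2990 km = 3.7987299e+07 m
dv1 = sqrt(mu/r1)*(sqrt(2*r2/(r1+r2)) - 1) = 2025.8692 m/s
dv2 = sqrt(mu/r2)*(1 - sqrt(2*r1/(r1+r2))) = 1333.7706 m/s
total dv = |dv1| + |dv2| = 2025.8692 + 1333.7706 = 3359.6398 m/s = 3.3596 km/s

3.3596 km/s


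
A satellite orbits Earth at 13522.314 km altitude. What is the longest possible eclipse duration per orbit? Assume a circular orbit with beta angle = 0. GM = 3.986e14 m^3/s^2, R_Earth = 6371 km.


r = 19893.3140 km
T = 465.3939 min
Eclipse fraction = arcsin(R_E/r)/pi = arcsin(6371.0000/19893.3140)/pi
= arcsin(0.3202584)/pi = 0.1037697
Eclipse duration = 0.1037697 * 465.3939 = 48.2938 min

48.2938 minutes


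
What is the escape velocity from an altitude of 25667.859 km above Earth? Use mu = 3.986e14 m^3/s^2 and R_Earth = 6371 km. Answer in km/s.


r = 6371.0 + 25667.859 = 32038.8590 km = 3.2038859e+07 m
v_esc = sqrt(2*mu/r) = sqrt(2*3.986e14 / 3.2038859e+07)
v_esc = 4988.2145 m/s = 4.9882 km/s

4.9882 km/s


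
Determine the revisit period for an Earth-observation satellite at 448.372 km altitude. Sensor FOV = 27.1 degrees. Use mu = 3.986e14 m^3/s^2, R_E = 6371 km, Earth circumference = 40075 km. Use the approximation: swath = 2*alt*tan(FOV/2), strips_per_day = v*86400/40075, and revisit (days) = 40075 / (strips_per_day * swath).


swath = 2*448.372*tan(0.2364921) = 216.1170 km
v = sqrt(mu/r) = 7645.3339 m/s = 7.6453 km/s
strips/day = v*86400/40075 = 7.6453*86400/40075 = 16.4830
coverage/day = strips * swath = 16.4830 * 216.1170 = 3562.2602 km
revisit = 40075 / 3562.2602 = 11.2499 days

11.2499 days


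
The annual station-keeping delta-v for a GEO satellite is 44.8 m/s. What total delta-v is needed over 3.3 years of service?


dV = rate * years = 44.8 * 3.3
dV = 147.8400 m/s

147.8400 m/s


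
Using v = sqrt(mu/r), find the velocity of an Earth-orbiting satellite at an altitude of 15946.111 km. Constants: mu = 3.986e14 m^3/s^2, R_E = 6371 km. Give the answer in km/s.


r = R_E + alt = 6371.0 + 15946.111 = 22317.1110 km = 2.2317111e+07 m
v = sqrt(mu/r) = sqrt(3.986e14 / 2.2317111e+07) = 4226.1963 m/s = 4.2262 km/s

4.2262 km/s


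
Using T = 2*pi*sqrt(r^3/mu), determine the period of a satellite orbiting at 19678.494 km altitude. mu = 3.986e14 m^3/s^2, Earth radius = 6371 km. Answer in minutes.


r = 26049.4940 km = 2.6049494e+07 m
T = 2*pi*sqrt(r^3/mu) = 2*pi*sqrt(1.7676565e+22 / 3.986e14)
T = 41841.7807 s = 697.3630 min

697.3630 minutes


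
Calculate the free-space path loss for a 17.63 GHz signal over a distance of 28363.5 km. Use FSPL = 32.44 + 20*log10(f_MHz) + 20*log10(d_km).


f = 17.63 GHz = 17630.0000 MHz
d = 28363.5 km
FSPL = 32.44 + 20*log10(17630.0000) + 20*log10(28363.5)
FSPL = 32.44 + 84.9250 + 89.0552
FSPL = 206.4202 dB

206.4202 dB


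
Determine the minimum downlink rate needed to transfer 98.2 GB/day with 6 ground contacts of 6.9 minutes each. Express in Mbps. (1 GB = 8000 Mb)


total contact time = 6 * 6.9 * 60 = 2484.0000 s
data = 98.2 GB = 785600.0000 Mb
rate = 785600.0000 / 2484.0000 = 316.2641 Mbps

316.2641 Mbps


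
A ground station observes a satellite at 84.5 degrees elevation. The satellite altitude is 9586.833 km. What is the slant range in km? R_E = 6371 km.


h = 9586.833 km, el = 84.5 deg
d = -R_E*sin(el) + sqrt((R_E*sin(el))^2 + 2*R_E*h + h^2)
d = -6371.0000*sin(1.4748) + sqrt((6371.0000*0.9953962)^2 + 2*6371.0000*9586.833 + 9586.833^2)
d = 9604.4765 km

9604.4765 km


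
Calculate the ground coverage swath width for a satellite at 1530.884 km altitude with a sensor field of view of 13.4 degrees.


FOV = 13.4 deg = 0.2338741 rad
swath = 2 * alt * tan(FOV/2) = 2 * 1530.884 * tan(0.1169371)
swath = 2 * 1530.884 * 0.117473
swath = 359.6751 km

359.6751 km


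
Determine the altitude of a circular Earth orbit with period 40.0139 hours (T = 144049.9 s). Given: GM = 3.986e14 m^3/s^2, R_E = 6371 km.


T = 144049.9 s
r = (mu*T^2/(4*pi^2))^(1/3) = (3.986e14 * 144049.9^2 / (4*pi^2))^(1/3)
r = 5.9392895e+07 m = 59392.8948 km
alt = r - R_E = 59392.8948 - 6371 = 53021.8948 km

53021.8948 km


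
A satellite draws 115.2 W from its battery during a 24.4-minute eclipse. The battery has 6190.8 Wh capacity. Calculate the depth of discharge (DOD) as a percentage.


E_used = P * t / 60 = 115.2 * 24.4 / 60 = 46.8480 Wh
DOD = E_used / E_total * 100 = 46.8480 / 6190.8 * 100
DOD = 0.7567358 %

0.7567 %


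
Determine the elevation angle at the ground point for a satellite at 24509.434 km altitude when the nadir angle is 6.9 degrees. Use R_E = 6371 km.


r = R_E + alt = 30880.4340 km
Law of sines in the satellite / Earth-center / ground-point triangle:
  sin(nadir)/R_E = sin(90 + el)/r  =>  cos(el) = (r/R_E)*sin(nadir)
cos(el) = (30880.4340 / 6371.0000) * sin(6.9 deg) = 0.582307
el = arccos(0.582307) = 54.3870 deg
(Earth-central angle = 90 - nadir - el = 28.7130 deg)

54.3870 degrees


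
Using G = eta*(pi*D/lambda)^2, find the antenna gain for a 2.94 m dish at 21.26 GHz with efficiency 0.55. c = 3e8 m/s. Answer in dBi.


lambda = c/f = 3e8 / 2.126e+10 = 0.01411101 m
G = eta*(pi*D/lambda)^2 = 0.55*(pi*2.94/0.01411101)^2
G = 235635.7096 (linear)
G = 10*log10(235635.7096) = 53.7224 dBi

53.7224 dBi


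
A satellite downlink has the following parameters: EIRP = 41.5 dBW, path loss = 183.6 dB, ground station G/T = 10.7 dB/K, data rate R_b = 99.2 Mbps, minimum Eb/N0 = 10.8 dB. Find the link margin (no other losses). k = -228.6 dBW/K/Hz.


C/N0 = EIRP - FSPL + G/T - k = 41.5 - 183.6 + 10.7 - (-228.6)
C/N0 = 97.2000 dB-Hz
R_b = 99.2 Mbps = 9.92e+07 bps -> 10*log10(R_b) = 79.9651 dB-Hz
Eb/N0 = C/N0 - 10*log10(R_b) = 97.2000 - 79.9651 = 17.2349 dB
Margin = Eb/N0 - Eb/N0_req = 17.2349 - 10.8 = 6.4349 dB (link closes)

6.4349 dB


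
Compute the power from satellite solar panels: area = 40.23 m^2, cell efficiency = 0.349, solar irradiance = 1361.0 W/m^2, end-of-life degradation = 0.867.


P = area * eta * S * degradation
P = 40.23 * 0.349 * 1361.0 * 0.867
P = 16567.3361 W

16567.3361 W


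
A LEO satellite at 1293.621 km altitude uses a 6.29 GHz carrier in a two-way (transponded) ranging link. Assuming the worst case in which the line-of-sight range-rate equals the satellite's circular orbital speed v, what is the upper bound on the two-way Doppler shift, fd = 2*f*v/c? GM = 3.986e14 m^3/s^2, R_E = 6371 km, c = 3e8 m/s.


r = 7.664621e+06 m
v = sqrt(mu/r) = 7211.4618 m/s (worst-case radial velocity)
f = 6.29 GHz = 6.29e+09 Hz
fd = 2*f*v/c = 2*6.29e+09*7211.4618/3.0e+08
fd = 302400.6297 Hz

302400.6297 Hz


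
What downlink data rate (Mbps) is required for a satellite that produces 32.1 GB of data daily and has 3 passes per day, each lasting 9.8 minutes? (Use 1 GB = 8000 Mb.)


total contact time = 3 * 9.8 * 60 = 1764.0000 s
data = 32.1 GB = 256800.0000 Mb
rate = 256800.0000 / 1764.0000 = 145.5782 Mbps

145.5782 Mbps


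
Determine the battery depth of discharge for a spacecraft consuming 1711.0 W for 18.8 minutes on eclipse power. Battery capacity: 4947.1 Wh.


E_used = P * t / 60 = 1711.0 * 18.8 / 60 = 536.1133 Wh
DOD = E_used / E_total * 100 = 536.1133 / 4947.1 * 100
DOD = 10.8369 %

10.8369 %


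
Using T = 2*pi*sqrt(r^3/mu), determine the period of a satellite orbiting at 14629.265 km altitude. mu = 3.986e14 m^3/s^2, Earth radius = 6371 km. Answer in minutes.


r = 21000.2650 km = 2.1000265e+07 m
T = 2*pi*sqrt(r^3/mu) = 2*pi*sqrt(9.2613506e+21 / 3.986e14)
T = 30286.4509 s = 504.7742 min

504.7742 minutes


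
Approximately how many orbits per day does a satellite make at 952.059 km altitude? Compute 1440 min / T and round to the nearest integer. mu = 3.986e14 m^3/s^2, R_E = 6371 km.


r = 7.323059e+06 m
T = 2*pi*sqrt(r^3/mu) = 6236.6306 s = 103.9438 min
revs/day = 1440 / 103.9438 = 13.8536
Rounded: 14 revolutions per day

14 revolutions per day


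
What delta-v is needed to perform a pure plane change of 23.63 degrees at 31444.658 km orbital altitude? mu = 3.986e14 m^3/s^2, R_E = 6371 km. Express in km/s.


r = 37815.6580 km = 3.7815658e+07 m
V = sqrt(mu/r) = 3246.6301 m/s
di = 23.63 deg = 0.4124213 rad
dV = 2*V*sin(di/2) = 2*3246.6301*sin(0.2062107)
dV = 1329.5101 m/s = 1.3295 km/s

1.3295 km/s


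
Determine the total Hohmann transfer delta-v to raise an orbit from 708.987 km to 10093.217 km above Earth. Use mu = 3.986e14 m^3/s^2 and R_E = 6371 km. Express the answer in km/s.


r1 = 7079.9870 km = 7.079987e+06 m
r2 = 16464.2170 km = 1.6464217e+07 m
dv1 = sqrt(mu/r1)*(sqrt(2*r2/(r1+r2)) - 1) = 1370.2185 m/s
dv2 = sqrt(mu/r2)*(1 - sqrt(2*r1/(r1+r2))) = 1104.5587 m/s
total dv = |dv1| + |dv2| = 1370.2185 + 1104.5587 = 2474.7773 m/s = 2.4748 km/s

2.4748 km/s


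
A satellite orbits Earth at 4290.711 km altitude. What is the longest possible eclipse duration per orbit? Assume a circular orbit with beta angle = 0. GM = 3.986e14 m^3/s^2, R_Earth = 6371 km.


r = 10661.7110 km
T = 182.5998 min
Eclipse fraction = arcsin(R_E/r)/pi = arcsin(6371.0000/10661.7110)/pi
= arcsin(0.5975589)/pi = 0.2038626
Eclipse duration = 0.2038626 * 182.5998 = 37.2253 min

37.2253 minutes
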